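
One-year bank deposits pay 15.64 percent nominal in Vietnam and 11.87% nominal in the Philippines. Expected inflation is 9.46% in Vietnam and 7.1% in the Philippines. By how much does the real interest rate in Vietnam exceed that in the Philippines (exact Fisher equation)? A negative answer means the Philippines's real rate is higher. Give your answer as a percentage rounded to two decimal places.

Vietnam: (1 + 0.1564)/(1 + 0.0946) − 1 = 5.6459%
The Philippines: (1 + 0.1187)/(1 + 0.0710) − 1 = 4.4538%
Differential = 5.6459% − 4.4538% = 1.1921% → 1.19%.

1.19%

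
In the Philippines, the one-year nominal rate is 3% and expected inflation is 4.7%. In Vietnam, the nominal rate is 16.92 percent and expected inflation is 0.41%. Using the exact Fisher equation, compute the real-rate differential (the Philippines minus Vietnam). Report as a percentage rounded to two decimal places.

The Philippines: (1 + 0.0300)/(1 + 0.0470) − 1 = -1.6237%
Vietnam: (1 + 0.1692)/(1 + 0.0041) − 1 = 16.4426%
Differential = -1.6237% − 16.4426% = -18.0663% → -18.07%.

-18.07%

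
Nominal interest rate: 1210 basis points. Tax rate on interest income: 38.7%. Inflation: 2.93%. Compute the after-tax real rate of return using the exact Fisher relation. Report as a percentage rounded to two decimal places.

After-tax nominal return = 12.1% × (1 − 0.387) = 7.4173%.
1 + r = 1.074173 / 1.02930 = 1.043596
After-tax real rate = 1.043596 − 1 → 4.36%.

4.36%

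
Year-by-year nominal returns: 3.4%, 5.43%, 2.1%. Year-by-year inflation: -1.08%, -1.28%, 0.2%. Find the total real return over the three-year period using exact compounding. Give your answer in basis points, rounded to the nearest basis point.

1375 basis points

Compound the nominal returns: 1.0340 × 1.0543 × 1.0210 = 1.113039.
Compound inflation: 0.9892 × 0.9872 × 1.0020 = 0.978491.
Deflate: 1.113039 / 0.978491 = 1.137506.
Total real return = 1.137506 − 1 → 1375 basis points.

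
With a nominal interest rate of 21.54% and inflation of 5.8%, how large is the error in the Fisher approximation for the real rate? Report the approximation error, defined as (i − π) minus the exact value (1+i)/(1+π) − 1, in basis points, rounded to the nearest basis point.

Approximate: r ≈ 21.540% − 5.800% = 15.7400%
Exact: (1 + 0.2154)/(1 + 0.0580) − 1 = 14.8771%
Error = 15.7400% − 14.8771% = 0.8629% → 86 basis points.

86 basis points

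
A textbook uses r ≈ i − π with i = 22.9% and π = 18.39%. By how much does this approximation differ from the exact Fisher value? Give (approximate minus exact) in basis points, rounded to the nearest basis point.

Approximate: r ≈ 22.900% − 18.390% = 4.5100%
Exact: (1 + 0.2290)/(1 + 0.1839) − 1 = 3.8094%
Error = 4.5100% − 3.8094% = 0.7006% → 70 basis points.

70 basis points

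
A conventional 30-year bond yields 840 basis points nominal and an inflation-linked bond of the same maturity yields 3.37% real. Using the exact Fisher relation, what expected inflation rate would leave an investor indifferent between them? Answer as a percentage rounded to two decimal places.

(1 + π) = (1 + i)/(1 + r) = 1.08400 / 1.03370 = 1.048660
Break-even inflation = 1.048660 − 1 → 4.87%.

4.87%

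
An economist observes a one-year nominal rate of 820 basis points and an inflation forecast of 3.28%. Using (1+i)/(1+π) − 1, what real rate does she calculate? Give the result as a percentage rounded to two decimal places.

4.76%

By the Fisher relation, 1 + r = (1 + i)/(1 + π).
1 + r = 1.08200 / 1.03280 = 1.047637
r = 1.047637 − 1 = 4.7637%, i.e. 4.76%.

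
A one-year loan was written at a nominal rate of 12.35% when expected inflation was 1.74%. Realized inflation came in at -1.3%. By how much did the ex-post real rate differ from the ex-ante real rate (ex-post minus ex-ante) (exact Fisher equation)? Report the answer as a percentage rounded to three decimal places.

3.401%

Ex-ante: (1 + 0.1235)/(1 + 0.0174) − 1 = 10.4285%
Ex-post: (1 + 0.1235)/(1 − 0.0130) − 1 = 13.8298%
Difference (ex-post − ex-ante) = 3.4012% → 3.401%.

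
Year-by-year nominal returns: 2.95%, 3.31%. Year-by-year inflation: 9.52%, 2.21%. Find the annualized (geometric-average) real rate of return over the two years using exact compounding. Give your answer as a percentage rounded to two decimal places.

-2.53%

Nominal growth factor = 1.0295 × 1.0331 = 1.06357645
Price-level growth factor = 1.0952 × 1.0221 = 1.11940392
Real growth factor = 1.06357645 / 1.11940392 = 0.95012750
Annualized real rate = 0.95012750^(1/2) − 1 = -2.5255% → -2.53%.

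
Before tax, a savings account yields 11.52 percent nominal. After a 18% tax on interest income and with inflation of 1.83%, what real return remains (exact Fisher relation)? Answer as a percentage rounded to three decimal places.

7.480%

After-tax nominal return = 11.52% × (1 − 0.18) = 9.4464%.
1 + r = 1.094464 / 1.01830 = 1.0747952
After-tax real rate = 1.0747952 − 1 → 7.480%.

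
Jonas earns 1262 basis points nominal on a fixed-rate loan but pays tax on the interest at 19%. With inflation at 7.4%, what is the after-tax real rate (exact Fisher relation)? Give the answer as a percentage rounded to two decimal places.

After-tax nominal return = 12.62% × (1 − 0.19) = 10.2222%.
1 + r = 1.102222 / 1.07400 = 1.026277
After-tax real rate = 1.026277 − 1 → 2.63%.

2.63%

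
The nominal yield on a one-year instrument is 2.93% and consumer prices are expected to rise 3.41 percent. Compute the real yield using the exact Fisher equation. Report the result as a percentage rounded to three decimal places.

-0.464%

1 + r = 1.02930 / 1.03410 = 0.995358
r = 0.995358 − 1 = -0.4642%, i.e. -0.464%.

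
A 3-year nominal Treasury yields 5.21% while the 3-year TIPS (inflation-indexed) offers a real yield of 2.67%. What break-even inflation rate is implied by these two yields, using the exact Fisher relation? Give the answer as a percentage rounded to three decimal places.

2.474%

(1 + π) = (1 + i)/(1 + r) = 1.05210 / 1.02670 = 1.024739
Break-even inflation = 1.024739 − 1 → 2.474%.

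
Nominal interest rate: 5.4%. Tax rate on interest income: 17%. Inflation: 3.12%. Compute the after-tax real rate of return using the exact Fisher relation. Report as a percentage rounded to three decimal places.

1.321%

After-tax nominal return = 5.4% × (1 − 0.17) = 4.4820%.
1 + r = 1.04482 / 1.03120 = 1.013208
After-tax real rate = 1.013208 − 1 → 1.321%.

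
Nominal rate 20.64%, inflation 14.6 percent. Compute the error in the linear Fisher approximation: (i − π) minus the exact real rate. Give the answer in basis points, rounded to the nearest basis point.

77 basis points

Approximate: r ≈ 20.640% − 14.600% = 6.0400%
Exact: (1 + 0.2064)/(1 + 0.1460) − 1 = 5.2705%
Error = 6.0400% − 5.2705% = 0.7695% → 77 basis points.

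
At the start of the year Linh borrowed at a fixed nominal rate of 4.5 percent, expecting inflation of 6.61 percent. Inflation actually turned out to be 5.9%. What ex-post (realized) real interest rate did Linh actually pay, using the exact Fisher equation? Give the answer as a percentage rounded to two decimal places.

Ex-post: (1 + 0.0450)/(1 + 0.0590) − 1 = -1.3220%
So the realized real rate is -1.32%.

-1.32%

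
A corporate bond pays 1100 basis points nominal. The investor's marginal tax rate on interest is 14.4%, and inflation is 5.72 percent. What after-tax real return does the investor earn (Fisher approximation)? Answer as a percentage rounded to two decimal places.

After-tax nominal return = 11% × (1 − 0.144) = 9.4160%.
r ≈ 9.4160% − 5.72% → 3.70%.

3.70%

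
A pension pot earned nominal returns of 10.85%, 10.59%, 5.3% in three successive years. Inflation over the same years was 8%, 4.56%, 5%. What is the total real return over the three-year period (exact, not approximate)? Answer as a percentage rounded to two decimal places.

Compound the nominal returns: 1.1085 × 1.1059 × 1.0530 = 1.290862.
Compound inflation: 1.0800 × 1.0456 × 1.0500 = 1.185710.
Deflate: 1.290862 / 1.185710 = 1.088683.
Total real return = 1.088683 − 1 → 8.87%.

8.87%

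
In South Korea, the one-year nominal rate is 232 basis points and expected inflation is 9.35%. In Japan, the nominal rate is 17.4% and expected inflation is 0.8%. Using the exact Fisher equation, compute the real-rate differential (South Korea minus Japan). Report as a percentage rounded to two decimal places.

-22.90%

South Korea: (1 + 0.0232)/(1 + 0.0935) − 1 = -6.4289%
Japan: (1 + 0.1740)/(1 + 0.0080) − 1 = 16.4683%
Differential = -6.4289% − 16.4683% = -22.8972% → -22.90%.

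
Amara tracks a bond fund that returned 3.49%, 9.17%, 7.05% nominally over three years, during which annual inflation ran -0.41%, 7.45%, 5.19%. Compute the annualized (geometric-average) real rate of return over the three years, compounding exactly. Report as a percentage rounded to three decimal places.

2.423%

Nominal growth factor = 1.0349 × 1.0917 × 1.0705 = 1.20945125
Price-level growth factor = 0.9959 × 1.0745 × 1.0519 = 1.12563246
Real growth factor = 1.20945125 / 1.12563246 = 1.07446373
Annualized real rate = 1.07446373^(1/3) − 1 = 2.4229% → 2.423%.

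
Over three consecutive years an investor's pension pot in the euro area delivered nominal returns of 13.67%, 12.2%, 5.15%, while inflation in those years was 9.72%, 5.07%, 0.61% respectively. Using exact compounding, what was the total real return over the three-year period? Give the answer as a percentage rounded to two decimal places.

Compound the nominal returns: 1.1367 × 1.1220 × 1.0515 = 1.341059.
Compound inflation: 1.0972 × 1.0507 × 1.0061 = 1.159860.
Deflate: 1.341059 / 1.159860 = 1.156225.
Total real return = 1.156225 − 1 → 15.62%.

15.62%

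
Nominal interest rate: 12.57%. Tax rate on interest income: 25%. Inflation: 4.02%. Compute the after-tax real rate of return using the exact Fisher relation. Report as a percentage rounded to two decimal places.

5.20%

After-tax nominal return = 12.57% × (1 − 0.25) = 9.4275%.
1 + r = 1.094275 / 1.04020 = 1.051985
After-tax real rate = 1.051985 − 1 → 5.20%.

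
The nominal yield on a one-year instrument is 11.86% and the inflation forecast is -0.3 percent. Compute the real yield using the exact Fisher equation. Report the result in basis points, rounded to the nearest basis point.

1 + r = 1.11860 / 0.99700 = 1.121966
r = 1.121966 − 1 = 12.1966%, i.e. 1220 basis points.

1220 basis points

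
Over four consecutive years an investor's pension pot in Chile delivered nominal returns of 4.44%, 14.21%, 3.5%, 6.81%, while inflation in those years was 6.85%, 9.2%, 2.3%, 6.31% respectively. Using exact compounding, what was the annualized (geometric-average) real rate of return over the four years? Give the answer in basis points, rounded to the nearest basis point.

96 basis points

Compound the nominal returns: 1.0444 × 1.1421 × 1.0350 × 1.0681 = 1.31863093.
Compound inflation: 1.0685 × 1.0920 × 1.0230 × 1.0631 = 1.26895703.
Deflate: 1.31863093 / 1.26895703 = 1.03914546.
Annualized real rate = 1.03914546^(1/4) − 1 = 0.9646% → 96 basis points.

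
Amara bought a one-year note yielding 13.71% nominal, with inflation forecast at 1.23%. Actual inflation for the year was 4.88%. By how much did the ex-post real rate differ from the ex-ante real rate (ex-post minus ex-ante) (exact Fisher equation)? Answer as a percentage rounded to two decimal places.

Ex-ante: (1 + 0.1371)/(1 + 0.0123) − 1 = 12.3284%
Ex-post: (1 + 0.1371)/(1 + 0.0488) − 1 = 8.4191%
Difference (ex-post − ex-ante) = -3.9092% → -3.91%.

-3.91%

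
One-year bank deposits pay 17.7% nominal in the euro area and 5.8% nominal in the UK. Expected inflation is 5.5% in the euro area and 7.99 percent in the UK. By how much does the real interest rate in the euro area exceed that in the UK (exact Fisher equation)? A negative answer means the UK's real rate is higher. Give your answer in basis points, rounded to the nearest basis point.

The euro area: (1 + 0.1770)/(1 + 0.0550) − 1 = 11.5640%
The UK: (1 + 0.0580)/(1 + 0.0799) − 1 = -2.0280%
Differential = 11.5640% − (-2.0280%) = 13.5919% → 1359 basis points.

1359 basis points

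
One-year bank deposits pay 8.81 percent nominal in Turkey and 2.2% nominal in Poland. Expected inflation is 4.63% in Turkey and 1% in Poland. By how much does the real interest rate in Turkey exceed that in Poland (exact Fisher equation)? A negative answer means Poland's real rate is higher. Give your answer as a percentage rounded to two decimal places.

Turkey: (1 + 0.0881)/(1 + 0.0463) − 1 = 3.9950%
Poland: (1 + 0.0220)/(1 + 0.0100) − 1 = 1.1881%
Differential = 3.9950% − 1.1881% = 2.8069% → 2.81%.

2.81%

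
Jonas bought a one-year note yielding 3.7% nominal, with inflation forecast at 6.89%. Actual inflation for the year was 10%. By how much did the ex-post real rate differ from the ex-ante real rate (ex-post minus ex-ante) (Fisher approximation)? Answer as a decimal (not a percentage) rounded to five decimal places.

-0.03110

Ex-ante: 3.7% − 6.89% = -3.190%
Ex-post: 3.7% − 10% = -6.300%
Difference (ex-post − ex-ante) = -3.1100% → -0.03110.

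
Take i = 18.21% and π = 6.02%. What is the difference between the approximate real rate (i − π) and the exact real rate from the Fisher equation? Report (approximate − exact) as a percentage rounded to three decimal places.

0.692%

Approximate: r ≈ 18.210% − 6.020% = 12.1900%
Exact: (1 + 0.1821)/(1 + 0.0602) − 1 = 11.4978%
Error = 12.1900% − 11.4978% = 0.6922% → 0.692%.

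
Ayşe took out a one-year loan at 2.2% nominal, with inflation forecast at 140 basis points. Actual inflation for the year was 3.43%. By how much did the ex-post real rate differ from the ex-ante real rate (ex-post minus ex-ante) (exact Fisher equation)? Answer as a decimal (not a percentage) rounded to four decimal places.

-0.0198

Ex-ante: (1 + 0.0220)/(1 + 0.0140) − 1 = 0.7890%
Ex-post: (1 + 0.0220)/(1 + 0.0343) − 1 = -1.1892%
Difference (ex-post − ex-ante) = -1.9782% → -0.0198.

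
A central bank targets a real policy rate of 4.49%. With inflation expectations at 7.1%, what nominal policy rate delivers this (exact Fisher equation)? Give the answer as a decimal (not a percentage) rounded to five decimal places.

(1 + i) = (1 + r)(1 + π) = 1.04490 × 1.07100 = 1.1190879
i = 1.1190879 − 1, so the required nominal rate is 0.11909.

0.11909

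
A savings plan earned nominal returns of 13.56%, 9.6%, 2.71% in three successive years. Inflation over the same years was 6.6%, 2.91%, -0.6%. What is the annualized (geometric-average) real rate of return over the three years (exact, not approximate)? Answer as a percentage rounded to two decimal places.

Nominal growth factor = 1.1356 × 1.0960 × 1.0271 = 1.27834674
Price-level growth factor = 1.0660 × 1.0291 × 0.9940 = 1.09043848
Real growth factor = 1.27834674 / 1.09043848 = 1.17232358
Annualized real rate = 1.17232358^(1/3) − 1 = 5.4425% → 5.44%.

5.44%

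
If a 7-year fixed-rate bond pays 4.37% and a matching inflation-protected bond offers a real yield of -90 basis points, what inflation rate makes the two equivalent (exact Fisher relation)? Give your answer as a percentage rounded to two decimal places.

5.32%

(1 + π) = (1 + i)/(1 + r) = 1.04370 / 0.99100 = 1.053179
Break-even inflation = 1.053179 − 1 → 5.32%.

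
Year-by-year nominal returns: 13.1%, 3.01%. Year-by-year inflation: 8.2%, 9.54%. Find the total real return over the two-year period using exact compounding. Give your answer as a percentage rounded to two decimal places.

Nominal growth factor = 1.1310 × 1.0301 = 1.165043
Price-level growth factor = 1.0820 × 1.0954 = 1.185223
Real growth factor = 1.165043 / 1.185223 = 0.982974
Total real return = 0.982974 − 1 → -1.70%.

-1.70%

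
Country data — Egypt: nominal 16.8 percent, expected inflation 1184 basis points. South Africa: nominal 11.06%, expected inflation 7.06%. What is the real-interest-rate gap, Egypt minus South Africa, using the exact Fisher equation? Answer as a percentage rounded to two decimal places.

0.70%

Egypt: (1 + 0.1680)/(1 + 0.1184) − 1 = 4.4349%
South Africa: (1 + 0.1106)/(1 + 0.0706) − 1 = 3.7362%
Differential = 4.4349% − 3.7362% = 0.6987% → 0.70%.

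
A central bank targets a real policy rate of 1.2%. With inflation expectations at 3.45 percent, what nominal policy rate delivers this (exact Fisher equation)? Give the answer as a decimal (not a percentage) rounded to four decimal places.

0.0469

(1 + i) = (1 + r)(1 + π) = 1.01200 × 1.03450 = 1.046914
i = 1.046914 − 1, so the required nominal rate is 0.0469.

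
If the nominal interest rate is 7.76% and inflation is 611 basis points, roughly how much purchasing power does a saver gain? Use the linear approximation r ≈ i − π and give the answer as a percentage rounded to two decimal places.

r ≈ i − π = 7.76% − 6.11% = 1.65%.

1.65%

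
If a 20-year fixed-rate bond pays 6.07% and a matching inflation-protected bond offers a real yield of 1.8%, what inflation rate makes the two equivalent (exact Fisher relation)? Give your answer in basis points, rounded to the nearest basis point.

(1 + π) = (1 + i)/(1 + r) = 1.06070 / 1.01800 = 1.041945
Break-even inflation = 1.041945 − 1 → 419 basis points.

419 basis points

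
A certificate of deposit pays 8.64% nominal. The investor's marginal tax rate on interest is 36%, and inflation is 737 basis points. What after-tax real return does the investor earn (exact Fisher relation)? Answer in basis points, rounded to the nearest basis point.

After-tax nominal return = 8.64% × (1 − 0.36) = 5.5296%.
1 + r = 1.055296 / 1.07370 = 0.982859
After-tax real rate = 0.982859 − 1 → -171 basis points.

-171 basis points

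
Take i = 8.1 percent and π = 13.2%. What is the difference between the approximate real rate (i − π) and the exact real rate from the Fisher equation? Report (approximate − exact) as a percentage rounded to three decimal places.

Approximate: r ≈ 8.100% − 13.200% = -5.1000%
Exact: (1 + 0.0810)/(1 + 0.1320) − 1 = -4.5053%
Error = -5.1000% − (-4.5053%) = -0.5947% → -0.595%.

-0.595%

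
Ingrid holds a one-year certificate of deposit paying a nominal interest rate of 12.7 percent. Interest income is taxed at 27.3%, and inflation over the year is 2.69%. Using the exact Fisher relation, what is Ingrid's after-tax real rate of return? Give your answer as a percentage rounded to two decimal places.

6.37%

After-tax nominal return = 12.7% × (1 − 0.273) = 9.2329%.
1 + r = 1.092329 / 1.02690 = 1.063715
After-tax real rate = 1.063715 − 1 → 6.37%.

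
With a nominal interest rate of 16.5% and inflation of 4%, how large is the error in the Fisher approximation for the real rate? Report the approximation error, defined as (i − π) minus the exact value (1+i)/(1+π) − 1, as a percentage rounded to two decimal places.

Approximate: r ≈ 16.500% − 4.000% = 12.5000%
Exact: (1 + 0.1650)/(1 + 0.0400) − 1 = 12.0192%
Error = 12.5000% − 12.0192% = 0.4808% → 0.48%.

0.48%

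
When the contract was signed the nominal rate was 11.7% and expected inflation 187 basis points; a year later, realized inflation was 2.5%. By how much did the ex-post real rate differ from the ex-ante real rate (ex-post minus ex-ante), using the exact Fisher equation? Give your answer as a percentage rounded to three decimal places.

Ex-ante: (1 + 0.1170)/(1 + 0.0187) − 1 = 9.6496%
Ex-post: (1 + 0.1170)/(1 + 0.0250) − 1 = 8.9756%
Difference (ex-post − ex-ante) = -0.6739% → -0.674%.

-0.674%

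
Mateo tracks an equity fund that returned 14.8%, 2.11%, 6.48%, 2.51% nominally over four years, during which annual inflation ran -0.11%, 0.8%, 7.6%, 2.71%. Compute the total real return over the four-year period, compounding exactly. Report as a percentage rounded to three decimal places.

Nominal growth factor = 1.1480 × 1.0211 × 1.0648 × 1.0251 = 1.279512
Price-level growth factor = 0.9989 × 1.0080 × 1.0760 × 1.0271 = 1.112775
Real growth factor = 1.279512 / 1.112775 = 1.149839
Total real return = 1.149839 − 1 → 14.984%.

14.984%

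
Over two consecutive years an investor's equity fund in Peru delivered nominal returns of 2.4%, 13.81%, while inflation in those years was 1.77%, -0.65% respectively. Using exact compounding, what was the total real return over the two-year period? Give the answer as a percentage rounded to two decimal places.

15.26%

Nominal growth factor = 1.0240 × 1.1381 = 1.165414
Price-level growth factor = 1.0177 × 0.9935 = 1.011085
Real growth factor = 1.165414 / 1.011085 = 1.152637
Total real return = 1.152637 − 1 → 15.26%.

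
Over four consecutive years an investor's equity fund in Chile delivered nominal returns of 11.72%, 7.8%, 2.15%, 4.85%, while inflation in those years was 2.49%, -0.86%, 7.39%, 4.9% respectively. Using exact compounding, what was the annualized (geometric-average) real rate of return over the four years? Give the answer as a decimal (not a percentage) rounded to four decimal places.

0.0303

Nominal growth factor = 1.1172 × 1.0780 × 1.0215 × 1.0485 = 1.28990134
Price-level growth factor = 1.0249 × 0.9914 × 1.0739 × 1.0490 = 1.14464216
Real growth factor = 1.28990134 / 1.14464216 = 1.12690357
Annualized real rate = 1.12690357^(1/4) − 1 = 3.0319% → 0.0303.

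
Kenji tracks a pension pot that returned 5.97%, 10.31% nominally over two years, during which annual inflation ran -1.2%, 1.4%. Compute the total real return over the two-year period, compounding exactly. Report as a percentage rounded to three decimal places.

16.682%

Compound the nominal returns: 1.0597 × 1.1031 = 1.168955.
Compound inflation: 0.9880 × 1.0140 = 1.001832.
Deflate: 1.168955 / 1.001832 = 1.166817.
Total real return = 1.166817 − 1 → 16.682%.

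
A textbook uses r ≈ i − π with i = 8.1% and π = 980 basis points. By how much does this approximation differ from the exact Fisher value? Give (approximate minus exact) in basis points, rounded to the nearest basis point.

Approximate: r ≈ 8.100% − 9.800% = -1.7000%
Exact: (1 + 0.0810)/(1 + 0.0980) − 1 = -1.5483%
Error = -1.7000% − (-1.5483%) = -0.1517% → -15 basis points.

-15 basis points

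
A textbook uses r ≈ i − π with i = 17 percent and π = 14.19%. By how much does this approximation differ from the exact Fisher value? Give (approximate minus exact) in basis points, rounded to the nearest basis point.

Approximate: r ≈ 17.000% − 14.190% = 2.8100%
Exact: (1 + 0.1700)/(1 + 0.1419) − 1 = 2.4608%
Error = 2.8100% − 2.4608% = 0.3492% → 35 basis points.

35 basis points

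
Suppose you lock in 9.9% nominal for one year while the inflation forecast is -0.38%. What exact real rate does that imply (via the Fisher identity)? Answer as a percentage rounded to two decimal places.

By the Fisher identity, 1 + r = (1 + i)/(1 + π).
1 + r = 1.09900 / 0.99620 = 1.103192
r = 1.103192 − 1 = 10.3192%, i.e. 10.32%.

10.32%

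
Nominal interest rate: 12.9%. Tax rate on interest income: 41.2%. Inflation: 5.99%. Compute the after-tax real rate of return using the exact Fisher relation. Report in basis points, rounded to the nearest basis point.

151 basis points

After-tax nominal return = 12.9% × (1 − 0.412) = 7.5852%.
1 + r = 1.075852 / 1.05990 = 1.0150505
After-tax real rate = 1.0150505 − 1 → 151 basis points.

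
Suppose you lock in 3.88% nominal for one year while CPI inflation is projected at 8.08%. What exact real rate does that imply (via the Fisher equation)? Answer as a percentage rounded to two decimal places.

-3.89%

1 + r = 1.03880 / 1.08080 = 0.961140
r = 0.961140 − 1 = -3.8860%, i.e. -3.89%.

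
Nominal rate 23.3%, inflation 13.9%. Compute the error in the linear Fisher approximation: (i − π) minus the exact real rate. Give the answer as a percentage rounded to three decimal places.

1.147%

Approximate: r ≈ 23.300% − 13.900% = 9.4000%
Exact: (1 + 0.2330)/(1 + 0.1390) − 1 = 8.2529%
Error = 9.4000% − 8.2529% = 1.1471% → 1.147%.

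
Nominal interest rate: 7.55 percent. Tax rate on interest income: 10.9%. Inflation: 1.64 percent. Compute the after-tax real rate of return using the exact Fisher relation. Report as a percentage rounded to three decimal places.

After-tax nominal return = 7.55% × (1 − 0.109) = 6.72705%.
1 + r = 1.0672705 / 1.01640 = 1.050050
After-tax real rate = 1.050050 − 1 → 5.005%.

5.005%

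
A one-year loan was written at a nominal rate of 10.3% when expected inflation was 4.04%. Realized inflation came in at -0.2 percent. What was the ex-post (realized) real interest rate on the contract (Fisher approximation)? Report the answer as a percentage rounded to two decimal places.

Ex-post: 10.3% − (-0.2%) = 10.500%
So the realized real rate is 10.50%.

10.50%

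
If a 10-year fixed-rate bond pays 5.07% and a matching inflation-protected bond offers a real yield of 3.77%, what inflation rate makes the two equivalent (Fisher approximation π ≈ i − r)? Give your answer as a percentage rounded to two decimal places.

1.30%

π ≈ i − r = 5.07% − 3.77% → 1.30%.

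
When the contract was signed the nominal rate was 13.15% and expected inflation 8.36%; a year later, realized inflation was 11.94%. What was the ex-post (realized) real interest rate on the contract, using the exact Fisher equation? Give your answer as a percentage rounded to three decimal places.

1.081%

Ex-post: (1 + 0.1315)/(1 + 0.1194) − 1 = 1.0809%
So the realized real rate is 1.081%.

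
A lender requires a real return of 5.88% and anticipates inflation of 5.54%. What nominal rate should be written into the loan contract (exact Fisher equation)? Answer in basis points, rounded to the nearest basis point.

(1 + i) = (1 + r)(1 + π) = 1.05880 × 1.05540 = 1.11745752
i = 1.11745752 − 1, so the required nominal rate is 1175 basis points.

1175 basis points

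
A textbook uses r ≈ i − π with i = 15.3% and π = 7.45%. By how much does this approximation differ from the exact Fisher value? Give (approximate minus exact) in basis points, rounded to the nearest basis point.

Approximate: r ≈ 15.300% − 7.450% = 7.8500%
Exact: (1 + 0.1530)/(1 + 0.0745) − 1 = 7.3057%
Error = 7.8500% − 7.3057% = 0.5443% → 54 basis points.

54 basis points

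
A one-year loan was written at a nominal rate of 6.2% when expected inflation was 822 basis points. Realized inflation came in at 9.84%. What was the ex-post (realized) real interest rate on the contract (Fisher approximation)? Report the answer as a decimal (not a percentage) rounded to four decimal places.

-0.0364

Ex-post: 6.2% − 9.84% = -3.640%
So the realized real rate is -0.0364.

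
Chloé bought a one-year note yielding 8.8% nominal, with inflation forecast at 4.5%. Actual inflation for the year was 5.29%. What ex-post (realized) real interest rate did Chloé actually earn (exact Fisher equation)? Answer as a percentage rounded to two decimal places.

3.33%

Ex-post: (1 + 0.0880)/(1 + 0.0529) − 1 = 3.3336%
So the realized real rate is 3.33%.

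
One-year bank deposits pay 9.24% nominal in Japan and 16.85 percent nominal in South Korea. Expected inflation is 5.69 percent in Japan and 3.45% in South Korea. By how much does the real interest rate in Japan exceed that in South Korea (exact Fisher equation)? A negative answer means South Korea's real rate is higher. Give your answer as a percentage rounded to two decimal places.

-9.59%

Japan: (1 + 0.0924)/(1 + 0.0569) − 1 = 3.3589%
South Korea: (1 + 0.1685)/(1 + 0.0345) − 1 = 12.9531%
Differential = 3.3589% − 12.9531% = -9.5942% → -9.59%.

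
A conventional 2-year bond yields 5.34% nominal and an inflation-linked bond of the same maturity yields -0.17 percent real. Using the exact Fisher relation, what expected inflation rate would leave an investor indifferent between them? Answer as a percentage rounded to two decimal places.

(1 + π) = (1 + i)/(1 + r) = 1.05340 / 0.99830 = 1.055194
Break-even inflation = 1.055194 − 1 → 5.52%.

5.52%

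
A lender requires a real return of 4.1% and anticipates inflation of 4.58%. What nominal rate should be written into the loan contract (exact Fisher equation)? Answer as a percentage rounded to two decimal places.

(1 + i) = (1 + r)(1 + π) = 1.04100 × 1.04580 = 1.0886778
i = 1.0886778 − 1, so the required nominal rate is 8.87%.

8.87%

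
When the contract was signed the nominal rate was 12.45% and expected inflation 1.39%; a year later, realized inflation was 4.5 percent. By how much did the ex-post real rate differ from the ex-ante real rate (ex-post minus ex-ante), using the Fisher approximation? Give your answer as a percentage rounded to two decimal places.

-3.11%

Ex-ante: 12.45% − 1.39% = 11.060%
Ex-post: 12.45% − 4.5% = 7.950%
Difference (ex-post − ex-ante) = -3.1100% → -3.11%.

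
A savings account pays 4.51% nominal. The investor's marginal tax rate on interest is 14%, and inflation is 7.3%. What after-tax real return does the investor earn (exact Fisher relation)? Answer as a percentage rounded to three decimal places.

-3.189%

After-tax nominal return = 4.51% × (1 − 0.14) = 3.8786%.
1 + r = 1.038786 / 1.07300 = 0.968114
After-tax real rate = 0.968114 − 1 → -3.189%.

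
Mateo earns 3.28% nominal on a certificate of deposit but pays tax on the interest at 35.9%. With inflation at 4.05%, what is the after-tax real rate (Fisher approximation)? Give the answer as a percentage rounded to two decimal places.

After-tax nominal return = 3.28% × (1 − 0.359) = 2.10248%.
r ≈ 2.10248% − 4.05% → -1.95%.

-1.95%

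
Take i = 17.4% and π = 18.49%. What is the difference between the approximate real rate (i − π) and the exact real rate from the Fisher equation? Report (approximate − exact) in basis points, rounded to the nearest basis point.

-17 basis points

Approximate: r ≈ 17.400% − 18.490% = -1.0900%
Exact: (1 + 0.1740)/(1 + 0.1849) − 1 = -0.9199%
Error = -1.0900% − (-0.9199%) = -0.1701% → -17 basis points.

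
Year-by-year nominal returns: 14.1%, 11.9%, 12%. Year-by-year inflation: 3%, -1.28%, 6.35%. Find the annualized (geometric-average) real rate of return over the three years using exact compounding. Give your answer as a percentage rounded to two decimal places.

9.76%

Nominal growth factor = 1.1410 × 1.1190 × 1.1200 = 1.42999248
Price-level growth factor = 1.0300 × 0.9872 × 1.0635 = 1.08138382
Real growth factor = 1.42999248 / 1.08138382 = 1.32237274
Annualized real rate = 1.32237274^(1/3) − 1 = 9.7618% → 9.76%.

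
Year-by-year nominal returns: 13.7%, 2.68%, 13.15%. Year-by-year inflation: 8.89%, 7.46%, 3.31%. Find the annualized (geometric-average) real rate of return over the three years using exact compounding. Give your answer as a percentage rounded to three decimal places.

3.001%

Compound the nominal returns: 1.1370 × 1.0268 × 1.1315 = 1.32099412.
Compound inflation: 1.0889 × 1.0746 × 1.0331 = 1.20886331.
Deflate: 1.32099412 / 1.20886331 = 1.09275723.
Annualized real rate = 1.09275723^(1/3) − 1 = 3.0009% → 3.001%.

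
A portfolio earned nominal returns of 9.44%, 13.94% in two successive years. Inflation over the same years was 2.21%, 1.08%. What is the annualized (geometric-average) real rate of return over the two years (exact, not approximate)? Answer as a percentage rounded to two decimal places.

Compound the nominal returns: 1.0944 × 1.1394 = 1.24695936.
Compound inflation: 1.0221 × 1.0108 = 1.03313868.
Deflate: 1.24695936 / 1.03313868 = 1.20696223.
Annualized real rate = 1.20696223^(1/2) − 1 = 9.8618% → 9.86%.

9.86%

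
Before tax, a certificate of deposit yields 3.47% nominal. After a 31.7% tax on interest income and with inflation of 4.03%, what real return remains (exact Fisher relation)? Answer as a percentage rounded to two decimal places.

After-tax nominal return = 3.47% × (1 − 0.317) = 2.37001%.
1 + r = 1.0237001 / 1.04030 = 0.984043
After-tax real rate = 0.984043 − 1 → -1.60%.

-1.60%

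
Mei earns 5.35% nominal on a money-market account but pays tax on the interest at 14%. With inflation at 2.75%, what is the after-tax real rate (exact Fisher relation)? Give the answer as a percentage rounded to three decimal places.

1.801%

After-tax nominal return = 5.35% × (1 − 0.14) = 4.6010%.
1 + r = 1.04601 / 1.02750 = 1.0180146
After-tax real rate = 1.0180146 − 1 → 1.801%.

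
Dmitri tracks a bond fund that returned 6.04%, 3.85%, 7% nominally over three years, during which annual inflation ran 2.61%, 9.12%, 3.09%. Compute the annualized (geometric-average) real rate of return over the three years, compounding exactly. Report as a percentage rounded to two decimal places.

0.69%

Nominal growth factor = 1.0604 × 1.0385 × 1.0700 = 1.17831118
Price-level growth factor = 1.0261 × 1.0912 × 1.0309 = 1.15427844
Real growth factor = 1.17831118 / 1.15427844 = 1.02082057
Annualized real rate = 1.02082057^(1/3) − 1 = 0.6893% → 0.69%.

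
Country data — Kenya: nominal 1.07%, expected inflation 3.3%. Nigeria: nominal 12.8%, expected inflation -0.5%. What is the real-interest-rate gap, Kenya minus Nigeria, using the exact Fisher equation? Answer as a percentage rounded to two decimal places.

Kenya: (1 + 0.0107)/(1 + 0.0330) − 1 = -2.1588%
Nigeria: (1 + 0.1280)/(1 − 0.0050) − 1 = 13.3668%
Differential = -2.1588% − 13.3668% = -15.5256% → -15.53%.

-15.53%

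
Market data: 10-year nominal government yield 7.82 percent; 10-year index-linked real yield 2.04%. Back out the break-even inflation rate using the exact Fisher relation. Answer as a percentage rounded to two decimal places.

5.66%

(1 + π) = (1 + i)/(1 + r) = 1.07820 / 1.02040 = 1.056644
Break-even inflation = 1.056644 − 1 → 5.66%.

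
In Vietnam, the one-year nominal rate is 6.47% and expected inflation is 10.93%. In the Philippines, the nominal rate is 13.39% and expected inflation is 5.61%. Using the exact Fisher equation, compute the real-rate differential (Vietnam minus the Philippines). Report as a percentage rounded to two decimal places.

-11.39%

Vietnam: (1 + 0.0647)/(1 + 0.1093) − 1 = -4.0206%
The Philippines: (1 + 0.1339)/(1 + 0.0561) − 1 = 7.3667%
Differential = -4.0206% − 7.3667% = -11.3873% → -11.39%.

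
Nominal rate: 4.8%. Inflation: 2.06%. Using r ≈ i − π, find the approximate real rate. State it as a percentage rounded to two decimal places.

2.74%

r ≈ i − π = 4.8% − 2.06% = 2.74%.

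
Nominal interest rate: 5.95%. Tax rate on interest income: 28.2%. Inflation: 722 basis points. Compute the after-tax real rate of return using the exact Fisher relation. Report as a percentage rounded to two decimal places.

After-tax nominal return = 5.95% × (1 − 0.282) = 4.2721%.
1 + r = 1.042721 / 1.07220 = 0.972506
After-tax real rate = 0.972506 − 1 → -2.75%.

-2.75%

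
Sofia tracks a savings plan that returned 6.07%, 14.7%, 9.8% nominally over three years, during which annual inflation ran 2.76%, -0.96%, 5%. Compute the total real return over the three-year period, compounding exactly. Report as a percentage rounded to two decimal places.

25.01%

Compound the nominal returns: 1.0607 × 1.1470 × 1.0980 = 1.335852.
Compound inflation: 1.0276 × 0.9904 × 1.0500 = 1.068622.
Deflate: 1.335852 / 1.068622 = 1.250070.
Total real return = 1.250070 − 1 → 25.01%.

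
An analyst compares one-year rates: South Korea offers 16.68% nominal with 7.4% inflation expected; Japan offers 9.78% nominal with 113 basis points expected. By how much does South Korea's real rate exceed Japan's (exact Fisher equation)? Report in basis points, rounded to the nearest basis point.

South Korea: (1 + 0.1668)/(1 + 0.0740) − 1 = 8.6406%
Japan: (1 + 0.0978)/(1 + 0.0113) − 1 = 8.5533%
Differential = 8.6406% − 8.5533% = 0.0872% → 9 basis points.

9 basis points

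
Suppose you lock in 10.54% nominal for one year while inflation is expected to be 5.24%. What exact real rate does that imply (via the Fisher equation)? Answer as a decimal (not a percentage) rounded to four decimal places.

By the Fisher equation, 1 + r = (1 + i)/(1 + π).
1 + r = 1.10540 / 1.05240 = 1.050361
r = 1.050361 − 1 = 5.0361%, i.e. 0.0504.

0.0504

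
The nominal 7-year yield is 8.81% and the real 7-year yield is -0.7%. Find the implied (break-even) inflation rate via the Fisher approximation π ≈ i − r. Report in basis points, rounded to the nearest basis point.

π ≈ i − r = 8.81% − (-0.7%) → 951 basis points.

951 basis points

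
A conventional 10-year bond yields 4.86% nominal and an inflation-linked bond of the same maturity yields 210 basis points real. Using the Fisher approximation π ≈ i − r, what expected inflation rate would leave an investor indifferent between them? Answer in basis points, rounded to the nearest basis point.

276 basis points

π ≈ i − r = 4.86% − 2.1% → 276 basis points.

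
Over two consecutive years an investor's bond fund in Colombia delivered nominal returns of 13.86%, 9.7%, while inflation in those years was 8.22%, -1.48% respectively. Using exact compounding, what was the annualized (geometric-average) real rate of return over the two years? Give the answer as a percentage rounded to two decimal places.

8.24%

Nominal growth factor = 1.1386 × 1.0970 = 1.24904420
Price-level growth factor = 1.0822 × 0.9852 = 1.06618344
Real growth factor = 1.24904420 / 1.06618344 = 1.17150966
Annualized real rate = 1.17150966^(1/2) − 1 = 8.2363% → 8.24%.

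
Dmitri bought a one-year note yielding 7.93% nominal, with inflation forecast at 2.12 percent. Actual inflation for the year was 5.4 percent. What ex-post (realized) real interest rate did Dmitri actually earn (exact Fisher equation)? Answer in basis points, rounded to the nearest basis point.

Ex-post: (1 + 0.0793)/(1 + 0.0540) − 1 = 2.4004%
So the realized real rate is 240 basis points.

240 basis points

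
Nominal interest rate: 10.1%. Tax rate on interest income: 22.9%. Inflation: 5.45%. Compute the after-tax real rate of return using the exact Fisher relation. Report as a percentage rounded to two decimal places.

2.22%

After-tax nominal return = 10.1% × (1 − 0.229) = 7.7871%.
1 + r = 1.077871 / 1.05450 = 1.022163
After-tax real rate = 1.022163 − 1 → 2.22%.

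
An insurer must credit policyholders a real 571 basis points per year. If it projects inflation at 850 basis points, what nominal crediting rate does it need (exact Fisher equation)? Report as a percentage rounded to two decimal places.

14.70%

(1 + i) = (1 + r)(1 + π) = 1.05710 × 1.08500 = 1.1469535
i = 1.1469535 − 1, so the required nominal rate is 14.70%.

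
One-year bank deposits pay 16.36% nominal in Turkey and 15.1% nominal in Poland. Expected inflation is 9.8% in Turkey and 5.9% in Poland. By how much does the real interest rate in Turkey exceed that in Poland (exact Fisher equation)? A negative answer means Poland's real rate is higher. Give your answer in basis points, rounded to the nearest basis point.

-271 basis points

Turkey: (1 + 0.1636)/(1 + 0.0980) − 1 = 5.9745%
Poland: (1 + 0.1510)/(1 + 0.0590) − 1 = 8.6874%
Differential = 5.9745% − 8.6874% = -2.7129% → -271 basis points.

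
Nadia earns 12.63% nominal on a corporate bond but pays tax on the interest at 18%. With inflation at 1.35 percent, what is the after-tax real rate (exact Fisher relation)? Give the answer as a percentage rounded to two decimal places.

8.89%

After-tax nominal return = 12.63% × (1 − 0.18) = 10.3566%.
1 + r = 1.103566 / 1.01350 = 1.088866
After-tax real rate = 1.088866 − 1 → 8.89%.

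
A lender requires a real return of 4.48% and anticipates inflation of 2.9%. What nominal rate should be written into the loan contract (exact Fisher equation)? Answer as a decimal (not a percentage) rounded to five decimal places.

0.07510

(1 + i) = (1 + r)(1 + π) = 1.04480 × 1.02900 = 1.0750992
i = 1.0750992 − 1, so the required nominal rate is 0.07510.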